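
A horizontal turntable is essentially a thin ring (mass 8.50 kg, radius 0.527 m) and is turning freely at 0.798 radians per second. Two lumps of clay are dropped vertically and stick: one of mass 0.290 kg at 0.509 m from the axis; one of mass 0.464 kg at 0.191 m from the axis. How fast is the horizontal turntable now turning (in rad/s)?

ω_f ≈ 0.768 rad/s

The added mass arrives with no angular momentum about the axis, and any external torque about the axis is negligible, so the system's angular momentum is conserved.
I_p = (8.50)(0.527)² = 2.361 kg·m².
Added inertia Σmr² = (0.290)(0.509)² + (0.464)(0.191)² = 0.09206 kg·m²; I_f = 2.361 + 0.09206 = 2.453 kg·m².
ω_f = I_p ω_i / I_f = (2.361)(0.798) / 2.453 = 0.7680 rad/s.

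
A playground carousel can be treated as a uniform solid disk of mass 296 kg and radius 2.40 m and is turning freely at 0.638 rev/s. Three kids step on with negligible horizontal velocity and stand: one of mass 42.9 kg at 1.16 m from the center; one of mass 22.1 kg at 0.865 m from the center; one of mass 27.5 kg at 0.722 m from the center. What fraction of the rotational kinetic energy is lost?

No external torque acts about the center; L_before = L_after.
I_p = ½(296)(2.40)² = 852.5 kg·m².
Added inertia Σmr² = (42.9)(1.16)² + (22.1)(0.865)² + (27.5)(0.722)² = 88.60 kg·m²; I_f = 852.5 + 88.60 = 941.1 kg·m².
ω_f = I_p ω_i / I_f = (852.5)(0.638) / 941.1 = 0.5779 rev/s.
KE_i = ½(852.5)(4.009 rad/s)² = 6849 J; KE_f = ½(941.1)(3.631)² = 6205 J.
Fraction lost = 0.09414.

fraction ≈ 0.0941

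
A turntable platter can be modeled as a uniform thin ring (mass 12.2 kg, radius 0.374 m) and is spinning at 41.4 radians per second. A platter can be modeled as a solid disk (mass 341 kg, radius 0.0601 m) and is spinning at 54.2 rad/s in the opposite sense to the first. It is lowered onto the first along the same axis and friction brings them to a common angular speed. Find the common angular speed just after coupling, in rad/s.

The coupling torques are internal; angular momentum about the shared axis is conserved.
Moments of inertia: I_A = (12.2)(0.374)² = 1.706 kg·m²; I_B = ½(341)(0.0601)² = 0.6158 kg·m².
Taking A's sense as positive: L = (1.706)(41.4) − (0.6158)(54.2) = 37.27 kg·m²·rad/s.
Combined I = 1.706 + 0.6158 = 2.322 kg·m².
ω_f = L / I = 37.27 / 2.322 = 16.05 rad/s.

|ω_f| ≈ 16.0 rad/s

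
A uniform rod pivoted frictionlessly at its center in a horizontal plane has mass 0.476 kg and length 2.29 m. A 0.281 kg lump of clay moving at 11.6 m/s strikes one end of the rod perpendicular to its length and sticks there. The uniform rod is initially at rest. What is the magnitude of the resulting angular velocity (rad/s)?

About the pivot the impulsive forces during the collision are internal, so angular momentum about that axis is conserved.
I_p = (1/12)(0.476)(2.29)² = 0.2080 kg·m². Taking the sense of the lump of clay's angular momentum as positive, L_{lump} = m v R = (0.281)(11.6)(2.29/2) = 3.732 kg·m²/s.
L_i = 0 + 3.732 = 3.732 kg·m²/s.
After sticking, I_f = I_p + m R² = 0.2080 + (0.281)(2.29/2)² = 0.5764 kg·m².
ω_f = L_i / I_f = 3.732 / 0.5764 = 6.475 rad/s.

|ω_f| ≈ 6.47 rad/s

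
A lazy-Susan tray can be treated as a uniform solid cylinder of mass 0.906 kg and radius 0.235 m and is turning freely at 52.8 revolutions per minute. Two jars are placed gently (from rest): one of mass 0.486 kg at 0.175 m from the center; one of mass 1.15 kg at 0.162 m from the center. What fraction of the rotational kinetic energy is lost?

No external torque acts about the center; L_before = L_after.
I_p = ½(0.906)(0.235)² = 0.02502 kg·m².
Added inertia Σmr² = (0.486)(0.175)² + (1.15)(0.162)² = 0.04506 kg·m²; I_f = 0.02502 + 0.04506 = 0.07008 kg·m².
ω_f = I_p ω_i / I_f = (0.02502)(52.8) / 0.07008 = 18.85 rpm.
KE_i = ½(0.02502)(5.529 rad/s)² = 0.3824 J; KE_f = ½(0.07008)(1.974)² = 0.1365 J.
Fraction lost = 0.6430.

fraction ≈ 0.643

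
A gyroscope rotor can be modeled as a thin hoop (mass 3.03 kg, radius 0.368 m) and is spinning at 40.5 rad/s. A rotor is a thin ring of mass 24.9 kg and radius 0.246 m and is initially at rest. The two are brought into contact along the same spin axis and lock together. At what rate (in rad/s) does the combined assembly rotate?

No external torque acts about the common axis, so total angular momentum is conserved.
Moments of inertia: I_A = (3.03)(0.368)² = 0.4103 kg·m²; I_B = (24.9)(0.246)² = 1.507 kg·m².
Taking A's sense as positive: L = (0.4103)(40.5) = 16.62 kg·m²·rad/s.
Combined I = 0.4103 + 1.507 = 1.917 kg·m².
ω_f = L / I = 16.62 / 1.917 = 8.668 rad/s.

|ω_f| ≈ 8.67 rad/s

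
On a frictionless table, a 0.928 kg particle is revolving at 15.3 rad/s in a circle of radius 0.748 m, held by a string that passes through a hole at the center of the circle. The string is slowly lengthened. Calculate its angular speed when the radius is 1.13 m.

ω₂ ≈ 6.70 rad/s

No torque about the axis ⇒ m r₁² ω₁ = m r₂² ω₂.
ω₂ = ω₁ (r₁/r₂)² = (15.3)(0.748/1.13)² = 6.704 rad/s.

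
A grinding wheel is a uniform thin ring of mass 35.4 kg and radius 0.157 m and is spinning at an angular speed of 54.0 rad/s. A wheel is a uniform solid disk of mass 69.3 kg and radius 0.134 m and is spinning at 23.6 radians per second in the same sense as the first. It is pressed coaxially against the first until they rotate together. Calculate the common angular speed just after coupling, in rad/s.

|ω_f| ≈ 41.3 rad/s

The coupling torques are internal; angular momentum about the shared axis is conserved.
Moments of inertia: I_A = (35.4)(0.157)² = 0.8726 kg·m²; I_B = ½(69.3)(0.134)² = 0.6222 kg·m².
Taking A's sense as positive: L = (0.8726)(54.0) + (0.6222)(23.6) = 61.80 kg·m²·rad/s.
Combined I = 0.8726 + 0.6222 = 1.495 kg·m².
ω_f = L / I = 61.80 / 1.495 = 41.35 rad/s.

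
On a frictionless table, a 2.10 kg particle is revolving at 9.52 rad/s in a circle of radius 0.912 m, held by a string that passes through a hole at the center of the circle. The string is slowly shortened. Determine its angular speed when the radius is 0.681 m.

ω₂ ≈ 17.1 rad/s

The constraining force is radial, so m r² ω about the center is conserved.
ω₂ = ω₁ (r₁/r₂)² = (9.52)(0.912/0.681)² = 17.07 rad/s.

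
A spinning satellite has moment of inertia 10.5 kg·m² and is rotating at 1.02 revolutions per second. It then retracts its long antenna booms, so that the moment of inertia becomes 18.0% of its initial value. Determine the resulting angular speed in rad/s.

ω₂ ≈ 35.6 rad/s

Angular momentum about the spin axis is conserved since the torque about it is zero.
I₂ = 0.180 × 10.5 = 1.890 kg·m².
ω₂ = I₁ω₁ / I₂ = (10.50)(1.02 rev/s) / (1.890) = 5.667 rev/s = 35.60 rad/s.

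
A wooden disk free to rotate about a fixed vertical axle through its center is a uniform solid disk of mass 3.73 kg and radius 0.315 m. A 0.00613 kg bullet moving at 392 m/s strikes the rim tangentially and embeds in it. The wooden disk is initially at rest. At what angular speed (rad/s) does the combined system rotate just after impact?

|ω_f| ≈ 4.08 rad/s

The axle reaction passes through the axle and exerts no torque about it; angular momentum about the axle is conserved through the impact.
I_p = ½(3.73)(0.315)² = 0.1851 kg·m². Taking the sense of the bullet's angular momentum as positive, L_{bullet} = m v R = (0.00613)(392)(0.315) = 0.7569 kg·m²/s.
L_i = 0 + 0.7569 = 0.7569 kg·m²/s.
After sticking, I_f = I_p + m R² = 0.1851 + (0.00613)(0.315)² = 0.1857 kg·m².
ω_f = L_i / I_f = 0.7569 / 0.1857 = 4.077 rad/s.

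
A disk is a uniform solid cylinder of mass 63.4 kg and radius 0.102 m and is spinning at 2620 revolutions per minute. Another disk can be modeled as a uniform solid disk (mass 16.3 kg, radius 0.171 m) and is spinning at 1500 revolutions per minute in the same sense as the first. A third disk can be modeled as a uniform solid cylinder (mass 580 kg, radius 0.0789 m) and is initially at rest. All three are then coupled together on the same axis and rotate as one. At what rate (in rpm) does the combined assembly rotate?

|ω_f| ≈ 515 rpm

The coupling torques are internal; angular momentum about the shared axis is conserved.
Moments of inertia: I_A = ½(63.4)(0.102)² = 0.3298 kg·m²; I_B = ½(16.3)(0.171)² = 0.2383 kg·m²; I_C = ½(580)(0.0789)² = 1.805 kg·m².
Taking A's sense as positive: L = (0.3298)(2620) + (0.2383)(1500) = 1222 kg·m²·rpm.
Combined I = 0.3298 + 0.2383 + 1.805 = 2.373 kg·m².
ω_f = L / I = 1222 / 2.373 = 514.7 rpm.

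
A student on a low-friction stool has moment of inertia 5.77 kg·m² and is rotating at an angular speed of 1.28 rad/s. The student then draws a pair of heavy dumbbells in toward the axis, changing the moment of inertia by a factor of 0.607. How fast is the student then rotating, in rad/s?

ω₂ ≈ 2.11 rad/s

Angular momentum about the spin axis is conserved since the torque about it is zero.
I₂ = 0.607 × 5.77 = 3.502 kg·m².
ω₂ = I₁ω₁ / I₂ = (5.770)(1.28 rad/s) / (3.502) = 2.109 rad/s.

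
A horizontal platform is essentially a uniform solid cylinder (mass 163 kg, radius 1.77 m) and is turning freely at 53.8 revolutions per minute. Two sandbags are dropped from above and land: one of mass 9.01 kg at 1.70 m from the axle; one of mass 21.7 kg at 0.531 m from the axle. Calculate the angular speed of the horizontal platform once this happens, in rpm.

ω_f ≈ 47.8 rpm

No external torque acts about the axle; L_before = L_after.
I_p = ½(163)(1.77)² = 255.3 kg·m².
Added inertia Σmr² = (9.01)(1.70)² + (21.7)(0.531)² = 32.16 kg·m²; I_f = 255.3 + 32.16 = 287.5 kg·m².
ω_f = I_p ω_i / I_f = (255.3)(53.8) / 287.5 = 47.78 rpm.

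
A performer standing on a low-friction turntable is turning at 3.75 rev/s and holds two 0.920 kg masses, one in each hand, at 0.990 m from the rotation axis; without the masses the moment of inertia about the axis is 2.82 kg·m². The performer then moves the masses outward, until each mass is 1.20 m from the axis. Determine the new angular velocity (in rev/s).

ω₂ ≈ 3.17 rev/s

Angular momentum about the spin axis is conserved since the torque about it is zero.
I₁ = 2.82 + 2(0.920)(0.990)² = 4.623 kg·m²; I₂ = 2.82 + 2(0.920)(1.20)² = 5.470 kg·m².
ω₂ = I₁ω₁ / I₂ = (4.623)(3.75 rev/s) / (5.470) = 3.170 rev/s.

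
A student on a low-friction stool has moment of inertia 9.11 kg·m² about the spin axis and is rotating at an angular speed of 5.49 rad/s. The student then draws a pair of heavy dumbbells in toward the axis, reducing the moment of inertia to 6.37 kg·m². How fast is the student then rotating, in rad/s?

ω₂ ≈ 7.85 rad/s

Angular momentum about the spin axis is conserved since the torque about it is zero.
ω₂ = I₁ω₁ / I₂ = (9.110)(5.49 rad/s) / (6.370) = 7.851 rad/s.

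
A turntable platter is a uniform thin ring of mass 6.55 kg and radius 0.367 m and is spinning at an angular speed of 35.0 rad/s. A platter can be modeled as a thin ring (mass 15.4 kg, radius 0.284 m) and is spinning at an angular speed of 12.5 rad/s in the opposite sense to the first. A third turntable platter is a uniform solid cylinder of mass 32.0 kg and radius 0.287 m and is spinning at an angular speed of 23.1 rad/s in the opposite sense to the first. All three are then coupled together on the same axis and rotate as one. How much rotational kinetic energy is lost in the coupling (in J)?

The coupling torques are internal; angular momentum about the shared axis is conserved.
Moments of inertia: I_A = (6.55)(0.367)² = 0.8822 kg·m²; I_B = (15.4)(0.284)² = 1.242 kg·m²; I_C = ½(32.0)(0.287)² = 1.318 kg·m².
Taking A's sense as positive: L = (0.8822)(35.0) − (1.242)(12.5) − (1.318)(23.1) = -15.09 kg·m²·rad/s.
Combined I = 0.8822 + 1.242 + 1.318 = 3.442 kg·m².
ω_f = L / I = -15.09 / 3.442 = -4.384 rad/s.
KE_i = ½ΣIω² = 989.0 J; KE_f = ½(3.442)(4.384)² = 33.09 J.

ΔKE lost ≈ 956 J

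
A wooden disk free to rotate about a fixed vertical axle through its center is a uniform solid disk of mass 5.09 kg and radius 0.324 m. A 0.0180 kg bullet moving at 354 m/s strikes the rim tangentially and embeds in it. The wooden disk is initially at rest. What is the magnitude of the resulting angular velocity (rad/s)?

|ω_f| ≈ 7.67 rad/s

The axle reaction passes through the axle and exerts no torque about it; angular momentum about the axle is conserved through the impact.
I_p = ½(5.09)(0.324)² = 0.2672 kg·m². Taking the sense of the bullet's angular momentum as positive, L_{bullet} = m v R = (0.0180)(354)(0.324) = 2.065 kg·m²/s.
L_i = 0 + 2.065 = 2.065 kg·m²/s.
After sticking, I_f = I_p + m R² = 0.2672 + (0.0180)(0.324)² = 0.2691 kg·m².
ω_f = L_i / I_f = 2.065 / 0.2691 = 7.673 rad/s.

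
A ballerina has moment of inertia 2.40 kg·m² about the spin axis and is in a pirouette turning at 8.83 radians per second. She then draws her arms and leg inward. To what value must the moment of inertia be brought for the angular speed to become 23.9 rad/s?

With no external torque about the axis, L is conserved: I₁ω₁ = I₂ω₂.
I₂ = I₁ω₁ / ω₂ = (2.40)(8.83) / (23.9) = 0.8867 kg·m².

I₂ ≈ 0.887 kg·m²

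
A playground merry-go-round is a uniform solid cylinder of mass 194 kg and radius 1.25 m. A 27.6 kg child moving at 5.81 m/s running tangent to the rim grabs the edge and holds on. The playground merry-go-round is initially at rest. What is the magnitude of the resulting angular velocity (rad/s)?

|ω_f| ≈ 1.03 rad/s

About the axle the impulsive forces during the collision are internal, so angular momentum about that axis is conserved.
I_p = ½(194)(1.25)² = 151.6 kg·m². Taking the sense of the child's angular momentum as positive, L_{child} = m v R = (27.6)(5.81)(1.25) = 200.4 kg·m²/s.
L_i = 0 + 200.4 = 200.4 kg·m²/s.
After sticking, I_f = I_p + m R² = 151.6 + (27.6)(1.25)² = 194.7 kg·m².
ω_f = L_i / I_f = 200.4 / 194.7 = 1.030 rad/s.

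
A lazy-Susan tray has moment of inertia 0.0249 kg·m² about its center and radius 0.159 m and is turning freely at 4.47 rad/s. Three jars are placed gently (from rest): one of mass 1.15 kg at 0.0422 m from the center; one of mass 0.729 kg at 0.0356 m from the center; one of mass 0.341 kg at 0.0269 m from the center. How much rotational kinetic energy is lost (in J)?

energy lost ≈ 0.0285 J

The added mass arrives with no angular momentum about the center, and any external torque about the center is negligible, so the system's angular momentum is conserved.
Added inertia Σmr² = (1.15)(0.0422)² + (0.729)(0.0356)² + (0.341)(0.0269)² = 0.003219 kg·m²; I_f = 0.02490 + 0.003219 = 0.02812 kg·m².
ω_f = I_p ω_i / I_f = (0.02490)(4.47) / 0.02812 = 3.958 rad/s.
KE_i = ½(0.02490)(4.470 rad/s)² = 0.2488 J; KE_f = ½(0.02812)(3.958)² = 0.2203 J.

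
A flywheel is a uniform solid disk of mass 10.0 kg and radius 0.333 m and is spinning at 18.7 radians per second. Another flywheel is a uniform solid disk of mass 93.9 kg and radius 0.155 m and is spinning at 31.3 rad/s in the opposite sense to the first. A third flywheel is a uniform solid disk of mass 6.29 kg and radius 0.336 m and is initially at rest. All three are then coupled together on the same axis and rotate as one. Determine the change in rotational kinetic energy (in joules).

The coupling torques are internal; angular momentum about the shared axis is conserved.
Moments of inertia: I_A = ½(10.0)(0.333)² = 0.5544 kg·m²; I_B = ½(93.9)(0.155)² = 1.128 kg·m²; I_C = ½(6.29)(0.336)² = 0.3551 kg·m².
Taking A's sense as positive: L = (0.5544)(18.7) − (1.128)(31.3) = -24.94 kg·m²·rad/s.
Combined I = 0.5544 + 1.128 + 0.3551 = 2.037 kg·m².
ω_f = L / I = -24.94 / 2.037 = -12.24 rad/s.
KE_i = ½ΣIω² = 649.5 J; KE_f = ½(2.037)(12.24)² = 152.6 J.

ΔKE ≈ -497 J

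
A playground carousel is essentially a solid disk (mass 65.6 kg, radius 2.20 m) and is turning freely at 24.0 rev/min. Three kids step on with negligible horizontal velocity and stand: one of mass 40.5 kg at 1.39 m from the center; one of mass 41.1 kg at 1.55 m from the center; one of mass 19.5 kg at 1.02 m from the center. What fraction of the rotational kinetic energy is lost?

The added mass arrives with no angular momentum about the center, and any external torque about the center is negligible, so the system's angular momentum is conserved.
I_p = ½(65.6)(2.20)² = 158.8 kg·m².
Added inertia Σmr² = (40.5)(1.39)² + (41.1)(1.55)² + (19.5)(1.02)² = 197.3 kg·m²; I_f = 158.8 + 197.3 = 356.0 kg·m².
ω_f = I_p ω_i / I_f = (158.8)(24.0) / 356.0 = 10.70 rpm.
KE_i = ½(158.8)(2.513 rad/s)² = 501.4 J; KE_f = ½(356.0)(1.121)² = 223.6 J.
Fraction lost = 0.5541.

fraction ≈ 0.554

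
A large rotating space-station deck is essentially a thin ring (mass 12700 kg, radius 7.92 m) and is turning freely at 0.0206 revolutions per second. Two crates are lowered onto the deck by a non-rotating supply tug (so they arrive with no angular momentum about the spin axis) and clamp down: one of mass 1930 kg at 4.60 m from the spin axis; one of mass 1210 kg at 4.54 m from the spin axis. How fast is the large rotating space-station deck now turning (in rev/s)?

ω_f ≈ 0.0190 rev/s

The added mass arrives with no angular momentum about the spin axis, and any external torque about the spin axis is negligible, so the system's angular momentum is conserved.
I_p = (12700)(7.92)² = 7.966e+05 kg·m².
Added inertia Σmr² = (1930)(4.60)² + (1210)(4.54)² = 65780 kg·m²; I_f = 7.966e+05 + 65780 = 8.624e+05 kg·m².
ω_f = I_p ω_i / I_f = (7.966e+05)(0.0206) / 8.624e+05 = 0.01903 rev/s.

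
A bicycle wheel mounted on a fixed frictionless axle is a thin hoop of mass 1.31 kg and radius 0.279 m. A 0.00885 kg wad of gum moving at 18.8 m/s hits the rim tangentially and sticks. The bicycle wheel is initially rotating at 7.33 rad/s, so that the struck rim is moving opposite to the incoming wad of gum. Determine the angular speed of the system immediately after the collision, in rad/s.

The axle reaction passes through the axle and exerts no torque about it; angular momentum about the axle is conserved through the impact.
I_p = (1.31)(0.279)² = 0.1020 kg·m². Taking the sense of the wad of gum's angular momentum as positive, L_{wad} = m v R = (0.00885)(18.8)(0.279) = 0.04642 kg·m²/s.
L_i = −I_p ω_p + m v R = −(0.1020)(7.33) + 0.04642 = -0.7010 kg·m²/s.
After sticking, I_f = I_p + m R² = 0.1020 + (0.00885)(0.279)² = 0.1027 kg·m².
ω_f = L_i / I_f = -0.7010 / 0.1027 = -6.829 rad/s.

|ω_f| ≈ 6.83 rad/s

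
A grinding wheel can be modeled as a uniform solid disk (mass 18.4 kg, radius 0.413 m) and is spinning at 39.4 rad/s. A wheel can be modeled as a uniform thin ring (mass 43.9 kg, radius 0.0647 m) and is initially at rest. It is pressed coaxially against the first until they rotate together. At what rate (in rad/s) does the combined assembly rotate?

The coupling torques are internal; angular momentum about the shared axis is conserved.
Moments of inertia: I_A = ½(18.4)(0.413)² = 1.569 kg·m²; I_B = (43.9)(0.0647)² = 0.1838 kg·m².
Taking A's sense as positive: L = (1.569)(39.4) = 61.83 kg·m²·rad/s.
Combined I = 1.569 + 0.1838 = 1.753 kg·m².
ω_f = L / I = 61.83 / 1.753 = 35.27 rad/s.

|ω_f| ≈ 35.3 rad/s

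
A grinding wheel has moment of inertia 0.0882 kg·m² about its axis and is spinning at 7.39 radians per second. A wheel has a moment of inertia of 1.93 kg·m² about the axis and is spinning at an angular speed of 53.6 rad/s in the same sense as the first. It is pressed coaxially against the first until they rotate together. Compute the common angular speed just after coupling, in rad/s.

No external torque acts about the common axis, so total angular momentum is conserved.
Taking A's sense as positive: L = (0.08820)(7.39) + (1.930)(53.6) = 104.1 kg·m²·rad/s.
Combined I = 0.08820 + 1.930 = 2.018 kg·m².
ω_f = L / I = 104.1 / 2.018 = 51.58 rad/s.

|ω_f| ≈ 51.6 rad/s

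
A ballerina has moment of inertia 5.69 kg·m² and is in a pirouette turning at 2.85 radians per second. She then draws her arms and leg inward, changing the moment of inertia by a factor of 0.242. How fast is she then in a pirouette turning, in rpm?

ω₂ ≈ 112 rpm

With no external torque about the axis, L is conserved: I₁ω₁ = I₂ω₂.
I₂ = 0.242 × 5.69 = 1.377 kg·m².
ω₂ = I₁ω₁ / I₂ = (5.690)(2.85 rad/s) / (1.377) = 11.78 rad/s = 112.5 rpm.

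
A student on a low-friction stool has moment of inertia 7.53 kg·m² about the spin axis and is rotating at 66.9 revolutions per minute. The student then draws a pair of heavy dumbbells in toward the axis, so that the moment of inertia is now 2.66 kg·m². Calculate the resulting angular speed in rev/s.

ω₂ ≈ 3.16 rev/s

No external torque acts about the spin axis, so angular momentum is conserved.
ω₂ = I₁ω₁ / I₂ = (7.530)(66.9 rpm) / (2.660) = 189.4 rpm = 3.156 rev/s.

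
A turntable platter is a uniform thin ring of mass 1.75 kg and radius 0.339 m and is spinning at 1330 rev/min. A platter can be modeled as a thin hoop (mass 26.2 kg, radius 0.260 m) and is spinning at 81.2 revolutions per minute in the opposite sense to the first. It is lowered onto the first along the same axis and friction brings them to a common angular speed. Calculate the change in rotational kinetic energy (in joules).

No external torque acts about the common axis, so total angular momentum is conserved.
Moments of inertia: I_A = (1.75)(0.339)² = 0.2011 kg·m²; I_B = (26.2)(0.260)² = 1.771 kg·m².
Taking A's sense as positive: L = (0.2011)(1330) − (1.771)(81.2) = 123.7 kg·m²·rpm.
Combined I = 0.2011 + 1.771 = 1.972 kg·m².
ω_f = L / I = 123.7 / 1.972 = 62.70 rpm.
KE_i = ½ΣIω² = 2015 J; KE_f = ½(1.972)(6.566)² = 42.52 J.

ΔKE ≈ -1970 J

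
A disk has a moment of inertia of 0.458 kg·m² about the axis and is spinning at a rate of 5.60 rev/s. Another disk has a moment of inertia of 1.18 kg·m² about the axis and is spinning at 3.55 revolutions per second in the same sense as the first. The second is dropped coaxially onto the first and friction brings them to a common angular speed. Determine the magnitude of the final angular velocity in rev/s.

|ω_f| ≈ 4.12 rev/s

The coupling torques are internal; angular momentum about the shared axis is conserved.
Taking A's sense as positive: L = (0.4580)(5.60) + (1.180)(3.55) = 6.754 kg·m²·rev/s.
Combined I = 0.4580 + 1.180 = 1.638 kg·m².
ω_f = L / I = 6.754 / 1.638 = 4.123 rev/s.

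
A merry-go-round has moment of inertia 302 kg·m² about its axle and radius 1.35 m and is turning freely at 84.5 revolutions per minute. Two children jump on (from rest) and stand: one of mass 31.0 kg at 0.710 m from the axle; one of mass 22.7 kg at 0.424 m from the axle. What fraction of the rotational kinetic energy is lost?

No external torque acts about the axle; L_before = L_after.
Added inertia Σmr² = (31.0)(0.710)² + (22.7)(0.424)² = 19.71 kg·m²; I_f = 302.0 + 19.71 = 321.7 kg·m².
ω_f = I_p ω_i / I_f = (302.0)(84.5) / 321.7 = 79.32 rpm.
KE_i = ½(302.0)(8.849 rad/s)² = 11820 J; KE_f = ½(321.7)(8.307)² = 11100 J.
Fraction lost = 0.06126.

fraction ≈ 0.0613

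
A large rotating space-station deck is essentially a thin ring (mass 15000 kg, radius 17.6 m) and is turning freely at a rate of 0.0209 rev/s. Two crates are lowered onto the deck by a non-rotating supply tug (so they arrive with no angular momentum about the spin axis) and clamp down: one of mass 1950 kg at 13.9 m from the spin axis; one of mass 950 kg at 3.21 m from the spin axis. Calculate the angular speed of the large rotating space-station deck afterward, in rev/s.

ω_f ≈ 0.0193 rev/s

No external torque acts about the spin axis; L_before = L_after.
I_p = (15000)(17.6)² = 4.646e+06 kg·m².
Added inertia Σmr² = (1950)(13.9)² + (950)(3.21)² = 3.865e+05 kg·m²; I_f = 4.646e+06 + 3.865e+05 = 5.033e+06 kg·m².
ω_f = I_p ω_i / I_f = (4.646e+06)(0.0209) / 5.033e+06 = 0.01929 rev/s.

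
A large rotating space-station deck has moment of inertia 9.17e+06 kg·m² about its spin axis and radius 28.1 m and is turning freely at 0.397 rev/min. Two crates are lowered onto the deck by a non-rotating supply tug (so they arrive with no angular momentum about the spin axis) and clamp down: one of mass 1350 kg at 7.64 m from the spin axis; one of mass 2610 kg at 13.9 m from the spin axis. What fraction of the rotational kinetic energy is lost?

No external torque acts about the spin axis; L_before = L_after.
Added inertia Σmr² = (1350)(7.64)² + (2610)(13.9)² = 5.831e+05 kg·m²; I_f = 9.170e+06 + 5.831e+05 = 9.753e+06 kg·m².
ω_f = I_p ω_i / I_f = (9.170e+06)(0.397) / 9.753e+06 = 0.3733 rpm.
KE_i = ½(9.170e+06)(0.04157 rad/s)² = 7925 J; KE_f = ½(9.753e+06)(0.03909)² = 7451 J.
Fraction lost = 0.05978.

fraction ≈ 0.0598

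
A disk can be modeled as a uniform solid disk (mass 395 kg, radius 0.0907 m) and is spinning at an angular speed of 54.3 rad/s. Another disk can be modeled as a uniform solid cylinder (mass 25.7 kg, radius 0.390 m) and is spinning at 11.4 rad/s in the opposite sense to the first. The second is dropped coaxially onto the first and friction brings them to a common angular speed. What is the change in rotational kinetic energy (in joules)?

ΔKE ≈ -1910 J

The coupling torques are internal; angular momentum about the shared axis is conserved.
Moments of inertia: I_A = ½(395)(0.0907)² = 1.625 kg·m²; I_B = ½(25.7)(0.390)² = 1.954 kg·m².
Taking A's sense as positive: L = (1.625)(54.3) − (1.954)(11.4) = 65.94 kg·m²·rad/s.
Combined I = 1.625 + 1.954 = 3.579 kg·m².
ω_f = L / I = 65.94 / 3.579 = 18.42 rad/s.
KE_i = ½ΣIω² = 2522 J; KE_f = ½(3.579)(18.42)² = 607.4 J.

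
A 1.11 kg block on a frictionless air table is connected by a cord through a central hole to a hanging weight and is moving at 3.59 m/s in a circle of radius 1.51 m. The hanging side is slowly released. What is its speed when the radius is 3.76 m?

The only horizontal force on the mass is along the cord (radial), so it exerts no torque about the hole and angular momentum m v r is conserved.
v₂ = v₁ r₁ / r₂ = (3.59)(1.51) / (3.76) = 1.442 m/s.

v₂ ≈ 1.44 m/s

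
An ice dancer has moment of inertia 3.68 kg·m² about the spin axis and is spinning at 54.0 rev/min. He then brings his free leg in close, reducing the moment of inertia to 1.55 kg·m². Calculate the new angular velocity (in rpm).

No external torque acts about the spin axis, so angular momentum is conserved.
ω₂ = I₁ω₁ / I₂ = (3.680)(54.0 rpm) / (1.550) = 128.2 rpm.

ω₂ ≈ 128 rpm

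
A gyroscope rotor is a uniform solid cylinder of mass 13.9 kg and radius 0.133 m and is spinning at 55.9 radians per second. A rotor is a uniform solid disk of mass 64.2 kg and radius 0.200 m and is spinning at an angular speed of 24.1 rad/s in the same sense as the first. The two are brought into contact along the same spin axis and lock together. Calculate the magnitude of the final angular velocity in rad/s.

|ω_f| ≈ 26.9 rad/s

No external torque acts about the common axis, so total angular momentum is conserved.
Moments of inertia: I_A = ½(13.9)(0.133)² = 0.1229 kg·m²; I_B = ½(64.2)(0.200)² = 1.284 kg·m².
Taking A's sense as positive: L = (0.1229)(55.9) + (1.284)(24.1) = 37.82 kg·m²·rad/s.
Combined I = 0.1229 + 1.284 = 1.407 kg·m².
ω_f = L / I = 37.82 / 1.407 = 26.88 rad/s.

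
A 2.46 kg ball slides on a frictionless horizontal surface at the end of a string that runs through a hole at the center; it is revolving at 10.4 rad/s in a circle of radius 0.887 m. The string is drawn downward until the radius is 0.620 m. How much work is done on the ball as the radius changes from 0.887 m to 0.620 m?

No torque about the axis ⇒ m r₁² ω₁ = m r₂² ω₂.
ω₂ = ω₁ (r₁/r₂)² = (10.4)(0.887/0.620)² = 21.29 rad/s.
W = ΔKE = ½m(v₂² − v₁²) = 109.6 J.

W ≈ 110 J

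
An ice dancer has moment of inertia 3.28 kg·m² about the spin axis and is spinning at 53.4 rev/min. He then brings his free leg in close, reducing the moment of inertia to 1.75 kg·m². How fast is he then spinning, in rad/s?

ω₂ ≈ 10.5 rad/s

No external torque acts about the spin axis, so angular momentum is conserved.
ω₂ = I₁ω₁ / I₂ = (3.280)(53.4 rpm) / (1.750) = 100.1 rpm = 10.48 rad/s.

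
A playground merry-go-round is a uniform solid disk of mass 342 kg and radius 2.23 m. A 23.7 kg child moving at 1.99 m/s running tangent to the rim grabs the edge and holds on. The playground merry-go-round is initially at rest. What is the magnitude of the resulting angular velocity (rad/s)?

|ω_f| ≈ 0.109 rad/s

About the axle the impulsive forces during the collision are internal, so angular momentum about that axis is conserved.
I_p = ½(342)(2.23)² = 850.4 kg·m². Taking the sense of the child's angular momentum as positive, L_{child} = m v R = (23.7)(1.99)(2.23) = 105.2 kg·m²/s.
L_i = 0 + 105.2 = 105.2 kg·m²/s.
After sticking, I_f = I_p + m R² = 850.4 + (23.7)(2.23)² = 968.2 kg·m².
ω_f = L_i / I_f = 105.2 / 968.2 = 0.1086 rad/s.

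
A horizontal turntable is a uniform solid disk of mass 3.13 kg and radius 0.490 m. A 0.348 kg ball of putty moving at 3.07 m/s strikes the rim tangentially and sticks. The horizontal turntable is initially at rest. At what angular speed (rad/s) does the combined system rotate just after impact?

|ω_f| ≈ 1.14 rad/s

The axle reaction passes through the axle and exerts no torque about it; angular momentum about the axle is conserved through the impact.
I_p = ½(3.13)(0.490)² = 0.3758 kg·m². Taking the sense of the ball of putty's angular momentum as positive, L_{ball} = m v R = (0.348)(3.07)(0.490) = 0.5235 kg·m²/s.
L_i = 0 + 0.5235 = 0.5235 kg·m²/s.
After sticking, I_f = I_p + m R² = 0.3758 + (0.348)(0.490)² = 0.4593 kg·m².
ω_f = L_i / I_f = 0.5235 / 0.4593 = 1.140 rad/s.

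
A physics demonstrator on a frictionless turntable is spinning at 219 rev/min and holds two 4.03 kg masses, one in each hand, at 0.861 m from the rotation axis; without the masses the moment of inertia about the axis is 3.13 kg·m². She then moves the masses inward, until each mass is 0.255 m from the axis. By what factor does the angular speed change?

Angular momentum about the spin axis is conserved since the torque about it is zero.
I₁ = 3.13 + 2(4.03)(0.861)² = 9.105 kg·m²; I₂ = 3.13 + 2(4.03)(0.255)² = 3.654 kg·m².
ω₂/ω₁ = I₁/I₂ = 9.105 / 3.654 = 2.492.

ω₂/ω₁ ≈ 2.49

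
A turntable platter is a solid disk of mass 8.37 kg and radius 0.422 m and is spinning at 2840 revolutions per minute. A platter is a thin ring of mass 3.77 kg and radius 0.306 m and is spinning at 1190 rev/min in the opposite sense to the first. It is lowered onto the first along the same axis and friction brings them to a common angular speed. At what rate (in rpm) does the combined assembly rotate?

|ω_f| ≈ 1540 rpm

The coupling torques are internal; angular momentum about the shared axis is conserved.
Moments of inertia: I_A = ½(8.37)(0.422)² = 0.7453 kg·m²; I_B = (3.77)(0.306)² = 0.3530 kg·m².
Taking A's sense as positive: L = (0.7453)(2840) − (0.3530)(1190) = 1697 kg·m²·rpm.
Combined I = 0.7453 + 0.3530 = 1.098 kg·m².
ω_f = L / I = 1697 / 1.098 = 1545 rpm.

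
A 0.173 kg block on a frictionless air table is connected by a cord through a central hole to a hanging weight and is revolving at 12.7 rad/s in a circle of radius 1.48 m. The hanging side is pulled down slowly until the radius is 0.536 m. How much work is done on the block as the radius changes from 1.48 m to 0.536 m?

W ≈ 202 J

The constraining force is radial, so m r² ω about the center is conserved.
ω₂ = ω₁ (r₁/r₂)² = (12.7)(1.48/0.536)² = 96.83 rad/s.
W = ΔKE = ½m(v₂² − v₁²) = 202.4 J.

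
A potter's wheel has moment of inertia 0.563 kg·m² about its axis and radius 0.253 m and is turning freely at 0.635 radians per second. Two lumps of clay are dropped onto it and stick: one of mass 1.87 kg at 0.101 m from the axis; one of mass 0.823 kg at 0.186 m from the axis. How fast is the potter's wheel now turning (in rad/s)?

No external torque acts about the axis; L_before = L_after.
Added inertia Σmr² = (1.87)(0.101)² + (0.823)(0.186)² = 0.04755 kg·m²; I_f = 0.5630 + 0.04755 = 0.6105 kg·m².
ω_f = I_p ω_i / I_f = (0.5630)(0.635) / 0.6105 = 0.5855 rad/s.

ω_f ≈ 0.586 rad/s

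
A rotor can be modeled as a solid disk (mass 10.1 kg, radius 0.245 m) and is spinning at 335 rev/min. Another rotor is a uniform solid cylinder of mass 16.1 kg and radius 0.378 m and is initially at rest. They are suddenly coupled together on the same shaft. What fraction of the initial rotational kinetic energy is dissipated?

fraction ≈ 0.791

The coupling torques are internal; angular momentum about the shared axis is conserved.
Moments of inertia: I_A = ½(10.1)(0.245)² = 0.3031 kg·m²; I_B = ½(16.1)(0.378)² = 1.150 kg·m².
Taking A's sense as positive: L = (0.3031)(335) = 101.5 kg·m²·rpm.
Combined I = 0.3031 + 1.150 = 1.453 kg·m².
ω_f = L / I = 101.5 / 1.453 = 69.87 rpm.
KE_i = ½ΣIω² = 186.5 J; KE_f = ½(1.453)(7.317)² = 38.90 J.
Fraction dissipated = (KE_i − KE_f)/KE_i = 0.7914.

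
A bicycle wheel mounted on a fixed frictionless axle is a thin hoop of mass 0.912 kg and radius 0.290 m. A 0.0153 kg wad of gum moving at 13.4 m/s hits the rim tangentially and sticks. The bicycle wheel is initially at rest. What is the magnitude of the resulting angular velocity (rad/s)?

|ω_f| ≈ 0.762 rad/s

About the axle the impulsive forces during the collision are internal, so angular momentum about that axis is conserved.
I_p = (0.912)(0.290)² = 0.07670 kg·m². Taking the sense of the wad of gum's angular momentum as positive, L_{wad} = m v R = (0.0153)(13.4)(0.290) = 0.05946 kg·m²/s.
L_i = 0 + 0.05946 = 0.05946 kg·m²/s.
After sticking, I_f = I_p + m R² = 0.07670 + (0.0153)(0.290)² = 0.07799 kg·m².
ω_f = L_i / I_f = 0.05946 / 0.07799 = 0.7624 rad/s.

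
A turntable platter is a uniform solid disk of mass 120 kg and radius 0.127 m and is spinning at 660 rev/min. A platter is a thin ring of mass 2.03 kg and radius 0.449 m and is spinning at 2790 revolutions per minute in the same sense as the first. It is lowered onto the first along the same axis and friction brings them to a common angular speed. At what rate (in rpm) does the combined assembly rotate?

|ω_f| ≈ 1290 rpm

The coupling torques are internal; angular momentum about the shared axis is conserved.
Moments of inertia: I_A = ½(120)(0.127)² = 0.9677 kg·m²; I_B = (2.03)(0.449)² = 0.4093 kg·m².
Taking A's sense as positive: L = (0.9677)(660) + (0.4093)(2790) = 1781 kg·m²·rpm.
Combined I = 0.9677 + 0.4093 = 1.377 kg·m².
ω_f = L / I = 1781 / 1.377 = 1293 rpm.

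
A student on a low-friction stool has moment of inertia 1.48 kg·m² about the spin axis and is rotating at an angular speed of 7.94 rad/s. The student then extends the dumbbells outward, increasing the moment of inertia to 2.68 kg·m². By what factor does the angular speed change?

Angular momentum about the spin axis is conserved since the torque about it is zero.
ω₂/ω₁ = I₁/I₂ = 1.480 / 2.680 = 0.5522.

ω₂/ω₁ ≈ 0.552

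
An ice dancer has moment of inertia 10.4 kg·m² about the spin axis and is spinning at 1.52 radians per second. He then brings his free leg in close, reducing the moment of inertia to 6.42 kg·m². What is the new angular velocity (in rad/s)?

ω₂ ≈ 2.46 rad/s

No external torque acts about the spin axis, so angular momentum is conserved.
ω₂ = I₁ω₁ / I₂ = (10.40)(1.52 rad/s) / (6.420) = 2.462 rad/s.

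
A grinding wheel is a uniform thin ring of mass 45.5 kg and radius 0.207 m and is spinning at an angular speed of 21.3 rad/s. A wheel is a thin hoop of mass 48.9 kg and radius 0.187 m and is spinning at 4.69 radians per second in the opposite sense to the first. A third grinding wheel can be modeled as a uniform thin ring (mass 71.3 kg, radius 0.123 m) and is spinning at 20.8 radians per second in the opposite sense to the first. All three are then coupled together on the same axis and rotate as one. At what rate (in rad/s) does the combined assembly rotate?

|ω_f| ≈ 2.34 rad/s

The coupling torques are internal; angular momentum about the shared axis is conserved.
Moments of inertia: I_A = (45.5)(0.207)² = 1.950 kg·m²; I_B = (48.9)(0.187)² = 1.710 kg·m²; I_C = (71.3)(0.123)² = 1.079 kg·m².
Taking A's sense as positive: L = (1.950)(21.3) − (1.710)(4.69) − (1.079)(20.8) = 11.07 kg·m²·rad/s.
Combined I = 1.950 + 1.710 + 1.079 = 4.738 kg·m².
ω_f = L / I = 11.07 / 4.738 = 2.336 rad/s.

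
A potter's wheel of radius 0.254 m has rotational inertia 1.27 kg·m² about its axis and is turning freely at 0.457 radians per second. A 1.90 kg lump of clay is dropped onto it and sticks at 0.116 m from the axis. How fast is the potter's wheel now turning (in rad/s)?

ω_f ≈ 0.448 rad/s

No external torque acts about the axis; L_before = L_after.
Added inertia Σmr² = (1.90)(0.116)² = 0.02557 kg·m²; I_f = 1.270 + 0.02557 = 1.296 kg·m².
ω_f = I_p ω_i / I_f = (1.270)(0.457) / 1.296 = 0.4480 rad/s.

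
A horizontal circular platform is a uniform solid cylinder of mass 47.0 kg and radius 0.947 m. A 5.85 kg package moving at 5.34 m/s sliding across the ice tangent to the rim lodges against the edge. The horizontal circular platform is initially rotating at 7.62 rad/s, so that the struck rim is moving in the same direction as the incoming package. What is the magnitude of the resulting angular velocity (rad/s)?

|ω_f| ≈ 7.23 rad/s

About the central axle the impulsive forces during the collision are internal, so angular momentum about that axis is conserved.
I_p = ½(47.0)(0.947)² = 21.08 kg·m². Taking the sense of the package's angular momentum as positive, L_{package} = m v R = (5.85)(5.34)(0.947) = 29.58 kg·m²/s.
L_i = +I_p ω_p + m v R = +(21.08)(7.62) + 29.58 = 190.2 kg·m²/s.
After sticking, I_f = I_p + m R² = 21.08 + (5.85)(0.947)² = 26.32 kg·m².
ω_f = L_i / I_f = 190.2 / 26.32 = 7.225 rad/s.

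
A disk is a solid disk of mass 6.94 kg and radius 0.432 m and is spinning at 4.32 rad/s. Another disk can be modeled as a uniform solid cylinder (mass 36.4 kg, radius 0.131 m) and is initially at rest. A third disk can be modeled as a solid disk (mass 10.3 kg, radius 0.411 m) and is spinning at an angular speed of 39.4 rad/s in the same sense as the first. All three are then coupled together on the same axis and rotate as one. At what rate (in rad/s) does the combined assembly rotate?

|ω_f| ≈ 20.3 rad/s

The coupling torques are internal; angular momentum about the shared axis is conserved.
Moments of inertia: I_A = ½(6.94)(0.432)² = 0.6476 kg·m²; I_B = ½(36.4)(0.131)² = 0.3123 kg·m²; I_C = ½(10.3)(0.411)² = 0.8699 kg·m².
Taking A's sense as positive: L = (0.6476)(4.32) + (0.8699)(39.4) = 37.07 kg·m²·rad/s.
Combined I = 0.6476 + 0.3123 + 0.8699 = 1.830 kg·m².
ω_f = L / I = 37.07 / 1.830 = 20.26 rad/s.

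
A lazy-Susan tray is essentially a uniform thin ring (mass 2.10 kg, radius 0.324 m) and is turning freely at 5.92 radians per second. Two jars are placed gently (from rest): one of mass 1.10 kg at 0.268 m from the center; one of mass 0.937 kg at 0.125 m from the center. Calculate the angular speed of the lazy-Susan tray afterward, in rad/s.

No external torque acts about the center; L_before = L_after.
I_p = (2.10)(0.324)² = 0.2204 kg·m².
Added inertia Σmr² = (1.10)(0.268)² + (0.937)(0.125)² = 0.09365 kg·m²; I_f = 0.2204 + 0.09365 = 0.3141 kg·m².
ω_f = I_p ω_i / I_f = (0.2204)(5.92) / 0.3141 = 4.155 rad/s.

ω_f ≈ 4.15 rad/s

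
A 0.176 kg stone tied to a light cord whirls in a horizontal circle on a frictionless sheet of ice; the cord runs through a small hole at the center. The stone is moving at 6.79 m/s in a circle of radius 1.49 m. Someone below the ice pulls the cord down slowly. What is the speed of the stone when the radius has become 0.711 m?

v₂ ≈ 14.2 m/s

The only horizontal force on the mass is along the cord (radial), so it exerts no torque about the hole and angular momentum m v r is conserved.
v₂ = v₁ r₁ / r₂ = (6.79)(1.49) / (0.711) = 14.23 m/s.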